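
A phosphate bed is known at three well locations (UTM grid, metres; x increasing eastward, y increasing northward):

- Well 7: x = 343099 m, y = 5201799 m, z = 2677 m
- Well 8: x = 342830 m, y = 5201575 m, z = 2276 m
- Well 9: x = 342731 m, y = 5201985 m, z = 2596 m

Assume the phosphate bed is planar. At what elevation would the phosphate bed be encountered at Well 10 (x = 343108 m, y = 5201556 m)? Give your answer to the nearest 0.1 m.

Let the plane be z = a·x + b·y + c.
Well 8−Well 7: −269a − 224b = −401;  Well 9−Well 7: −368a + 186b = −81.
Solving gives a = 0.700028687, b = 0.949519122.
Then c = 2677 − a·343099 − b·5201799 = −5176709.76.
At (343108, 5201556): z = 240185.4 + 4938976.9 − 5176709.76 = 2452.6 m.

2452.6 m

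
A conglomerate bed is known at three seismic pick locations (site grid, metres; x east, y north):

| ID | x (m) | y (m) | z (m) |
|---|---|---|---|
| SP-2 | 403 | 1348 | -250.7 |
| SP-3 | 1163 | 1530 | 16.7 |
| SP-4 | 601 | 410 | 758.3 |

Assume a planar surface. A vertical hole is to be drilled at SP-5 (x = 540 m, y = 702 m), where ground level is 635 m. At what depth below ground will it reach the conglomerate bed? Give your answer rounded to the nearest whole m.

Two edge vectors: SP-2→SP-3 = (760, 182, 267.4), SP-2→SP-4 = (198, -938, 1009).
Normal n = (SP-2→SP-3) × (SP-2→SP-4) = (434459.2, -713894.8, -748916).
So ∂z/∂x = −n_x/n_z = 0.58012 and ∂z/∂y = −n_y/n_z = −0.95324.
Intercept c from SP-2: -250.7 − 233.79 + 1284.96 = 800.48.
At (540, 702): z_contact = 313.3 − 669.2 + 800.48 = 444.6 m.
Depth below ground = 635 − 444.6 = 190 m.

190 m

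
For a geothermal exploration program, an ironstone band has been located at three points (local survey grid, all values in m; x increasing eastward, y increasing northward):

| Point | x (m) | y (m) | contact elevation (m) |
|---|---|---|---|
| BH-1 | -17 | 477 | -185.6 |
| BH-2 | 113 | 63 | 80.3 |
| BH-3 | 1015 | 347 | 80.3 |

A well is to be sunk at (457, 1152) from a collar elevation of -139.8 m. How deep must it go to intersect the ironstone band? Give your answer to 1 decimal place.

353.1 m

Two edge vectors: BH-1→BH-2 = (130, -414, 265.9), BH-1→BH-3 = (1032, -130, 265.9).
Normal n = (BH-1→BH-2) × (BH-1→BH-3) = (-75515.6, 239841.8, 410348).
So ∂z/∂x = −n_x/n_z = 0.184028 and ∂z/∂y = −n_y/n_z = −0.584484.
Intercept c from BH-1: -185.6 + 3.13 + 278.80 = 96.33.
At (457, 1152): z_contact = 84.10 − 673.33 + 96.33 = -492.90 m.
Depth below ground = -139.8 − (-492.90) = 353.1 m.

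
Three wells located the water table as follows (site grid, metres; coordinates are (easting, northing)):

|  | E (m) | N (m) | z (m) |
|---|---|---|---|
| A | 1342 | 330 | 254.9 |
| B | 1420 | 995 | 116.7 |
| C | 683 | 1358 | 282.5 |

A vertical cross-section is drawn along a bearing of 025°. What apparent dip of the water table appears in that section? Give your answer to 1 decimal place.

16.0°

Let the plane be z = a·E + b·N + c.
B−A: 78a + 665b = −138.2;  C−A: −659a + 1028b = 27.6.
Solving gives a = −0.30945, b = −0.17152.
Unit vector along 025° is (sin 25°, cos 25°) = (0.4226, 0.9063).
Slope in that direction = a·(0.4226) + b·(0.9063) = −0.28623.
Apparent dip = arctan|0.28623| = 16.0° (true dip is 19.5°, so apparent ≤ true as expected).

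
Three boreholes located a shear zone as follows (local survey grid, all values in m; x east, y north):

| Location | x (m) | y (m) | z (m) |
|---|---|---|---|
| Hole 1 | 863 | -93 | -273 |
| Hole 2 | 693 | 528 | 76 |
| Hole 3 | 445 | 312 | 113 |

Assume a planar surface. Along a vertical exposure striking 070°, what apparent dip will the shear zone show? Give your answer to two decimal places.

Let the plane be z = a·x + b·y + c.
Hole 2−Hole 1: −170a + 621b = 349;  Hole 3−Hole 1: −418a + 405b = 386.
Solving gives a = −0.51571, b = 0.42082.
Unit vector along 070° is (sin 70°, cos 70°) = (0.9397, 0.3420).
Slope in that direction = a·(0.9397) + b·(0.3420) = −0.34068.
Apparent dip = arctan|0.34068| = 18.81° (true dip is 33.6°, so apparent ≤ true as expected).

18.81°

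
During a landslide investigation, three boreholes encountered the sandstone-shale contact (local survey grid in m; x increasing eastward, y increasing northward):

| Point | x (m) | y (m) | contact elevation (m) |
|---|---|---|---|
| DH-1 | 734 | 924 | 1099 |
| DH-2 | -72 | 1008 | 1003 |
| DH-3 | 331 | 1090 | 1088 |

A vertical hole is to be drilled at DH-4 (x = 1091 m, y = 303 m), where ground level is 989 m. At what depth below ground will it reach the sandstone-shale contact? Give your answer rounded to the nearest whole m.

Let the plane be z = a·x + b·y + c.
DH-2−DH-1: −806a + 84b = −96;  DH-3−DH-1: −403a + 166b = −11.
Solving gives a = 0.15020, b = 0.29839.
Then c = 1099 − a·734 − b·924 = 713.04.
At (1091, 303): z_contact = 163.9 + 90.4 + 713.04 = 967.3 m.
Depth below ground = 989 − 967.3 = 22 m.

22 m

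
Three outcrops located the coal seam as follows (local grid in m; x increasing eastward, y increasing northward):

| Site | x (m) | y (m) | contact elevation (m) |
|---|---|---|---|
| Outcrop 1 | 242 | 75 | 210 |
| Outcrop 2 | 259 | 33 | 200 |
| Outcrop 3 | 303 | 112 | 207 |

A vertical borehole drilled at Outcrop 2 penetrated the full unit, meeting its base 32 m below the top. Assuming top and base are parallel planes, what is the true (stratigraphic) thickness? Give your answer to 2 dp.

31.16 m

Two edge vectors: Outcrop 1→Outcrop 2 = (17, -42, -10), Outcrop 1→Outcrop 3 = (61, 37, -3).
Normal n = (Outcrop 1→Outcrop 2) × (Outcrop 1→Outcrop 3) = (496, -559, 3191).
So ∂z/∂x = −n_x/n_z = −0.15544 and ∂z/∂y = −n_y/n_z = 0.17518.
|∇z| = √(a²+b²) = 0.23420, so dip δ = arctan(0.23420) = 13.18°.
True thickness = vertical thickness × cos δ = 32 × cos 13.18° = 31.16 m.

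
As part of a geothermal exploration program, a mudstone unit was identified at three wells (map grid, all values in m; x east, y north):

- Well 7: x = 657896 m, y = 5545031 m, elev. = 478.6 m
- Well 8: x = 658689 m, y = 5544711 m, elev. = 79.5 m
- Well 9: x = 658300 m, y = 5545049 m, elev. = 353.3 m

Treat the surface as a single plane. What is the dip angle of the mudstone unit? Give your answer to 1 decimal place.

Two edge vectors: Well 7→Well 8 = (793, -320, -399.1), Well 7→Well 9 = (404, 18, -125.3).
Normal n = (Well 7→Well 8) × (Well 7→Well 9) = (47279.8, -61873.5, 143554).
So ∂z/∂x = −n_x/n_z = −0.32935 and ∂z/∂y = −n_y/n_z = 0.43101.
Gradient magnitude |∇z| = √(a² + b²) = √(0.10847 + 0.18577) = 0.54244.
True dip = arctan(0.54244) = 28.5°, dipping toward SE (azimuth ≈ 143°).

28.5°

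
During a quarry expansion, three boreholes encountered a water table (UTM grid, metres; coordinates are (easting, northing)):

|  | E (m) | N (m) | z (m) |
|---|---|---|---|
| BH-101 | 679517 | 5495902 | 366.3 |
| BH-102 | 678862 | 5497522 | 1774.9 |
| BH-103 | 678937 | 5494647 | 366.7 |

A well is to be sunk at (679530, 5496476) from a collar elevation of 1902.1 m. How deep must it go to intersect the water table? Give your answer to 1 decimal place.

1282.7 m

Two edge vectors: BH-101→BH-102 = (-655, 1620, 1408.6), BH-101→BH-103 = (-580, -1255, 0.4).
Normal n = (BH-101→BH-102) × (BH-101→BH-103) = (1768441, -816726, 1761625).
So ∂z/∂E = −n_x/n_z = −1.003869155 and ∂z/∂N = −n_y/n_z = 0.463620805.
Intercept c from BH-101: 366.3 + 682146.16 − 2548014.51 = −1865502.05.
At (679530, 5496476): z_contact = −682159.21 + 2548280.63 − 1865502.05 = 619.37 m.
Depth below ground = 1902.1 − 619.37 = 1282.7 m.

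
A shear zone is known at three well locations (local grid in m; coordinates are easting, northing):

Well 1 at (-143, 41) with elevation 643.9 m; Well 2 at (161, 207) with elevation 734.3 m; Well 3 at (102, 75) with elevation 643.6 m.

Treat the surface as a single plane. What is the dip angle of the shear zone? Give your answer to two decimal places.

36.51°

Two edge vectors: Well 1→Well 2 = (304, 166, 90.4), Well 1→Well 3 = (245, 34, -0.3).
Normal n = (Well 1→Well 2) × (Well 1→Well 3) = (-3123.4, 22239.2, -30334).
So ∂z/∂easting = −n_x/n_z = −0.10297 and ∂z/∂northing = −n_y/n_z = 0.73314.
Gradient magnitude |∇z| = √(a² + b²) = √(0.01060 + 0.53750) = 0.74034.
True dip = arctan(0.74034) = 36.51°, dipping toward S (azimuth ≈ 172°).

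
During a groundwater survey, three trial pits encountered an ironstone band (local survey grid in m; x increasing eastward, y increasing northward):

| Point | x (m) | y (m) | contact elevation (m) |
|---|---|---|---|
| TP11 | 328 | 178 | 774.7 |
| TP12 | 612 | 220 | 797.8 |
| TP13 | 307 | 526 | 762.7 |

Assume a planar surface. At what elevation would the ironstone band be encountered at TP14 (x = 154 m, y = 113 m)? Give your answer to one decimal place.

761.7 m

Two edge vectors: TP11→TP12 = (284, 42, 23.1), TP11→TP13 = (-21, 348, -12).
Normal n = (TP11→TP12) × (TP11→TP13) = (-8542.8, 2922.9, 99714).
So ∂z/∂x = −n_x/n_z = 0.08567 and ∂z/∂y = −n_y/n_z = −0.02931.
Intercept c from TP11: 774.7 − 28.10 + 5.22 = 751.82.
At (154, 113): z = 13.2 − 3.3 + 751.82 = 761.7 m.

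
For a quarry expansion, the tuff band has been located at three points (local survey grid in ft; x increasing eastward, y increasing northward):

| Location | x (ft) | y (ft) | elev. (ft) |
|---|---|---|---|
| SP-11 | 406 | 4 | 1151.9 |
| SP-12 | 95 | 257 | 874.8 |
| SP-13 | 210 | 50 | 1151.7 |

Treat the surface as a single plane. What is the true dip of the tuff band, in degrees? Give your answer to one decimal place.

57.7°

Let the plane be z = a·x + b·y + c.
SP-12−SP-11: −311a + 253b = −277.1;  SP-13−SP-11: −196a + 46b = −0.2.
Solving gives a = −0.35984, b = −1.53759.
Gradient magnitude |∇z| = √(a² + b²) = √(0.12949 + 2.36420) = 1.57914.
True dip = arctan(1.57914) = 57.7°, dipping toward NNE (azimuth ≈ 013°).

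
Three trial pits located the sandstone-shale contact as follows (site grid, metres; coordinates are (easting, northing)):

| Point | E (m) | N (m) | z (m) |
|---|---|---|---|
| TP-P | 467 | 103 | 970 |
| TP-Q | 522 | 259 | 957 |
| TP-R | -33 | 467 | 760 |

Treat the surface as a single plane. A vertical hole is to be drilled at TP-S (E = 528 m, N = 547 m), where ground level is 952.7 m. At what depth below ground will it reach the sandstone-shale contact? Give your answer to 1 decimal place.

Let the plane be z = a·E + b·N + c.
TP-Q−TP-P: 55a + 156b = −13;  TP-R−TP-P: −500a + 364b = −210.
Solving gives a = 0.28594, b = −0.18415.
Then c = 970 − a·467 − b·103 = 855.43.
At (528, 547): z_contact = 150.98 − 100.73 + 855.43 = 905.68 m.
Depth below ground = 952.7 − 905.68 = 47.0 m.

47.0 m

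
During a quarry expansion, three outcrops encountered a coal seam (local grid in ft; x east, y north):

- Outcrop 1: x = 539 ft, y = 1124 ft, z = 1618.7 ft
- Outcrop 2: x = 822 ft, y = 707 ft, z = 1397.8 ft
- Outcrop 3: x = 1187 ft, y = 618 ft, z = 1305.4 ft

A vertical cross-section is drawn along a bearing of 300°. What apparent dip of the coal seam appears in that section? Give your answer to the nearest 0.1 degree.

18.9°

Let the plane be z = a·x + b·y + c.
Outcrop 2−Outcrop 1: 283a − 417b = −220.9;  Outcrop 3−Outcrop 1: 648a − 506b = −313.3.
Solving gives a = −0.14857, b = 0.42891.
Unit vector along 300° is (sin 300°, cos 300°) = (-0.8660, 0.5000).
Slope in that direction = a·(-0.8660) + b·(0.5000) = 0.34312.
Apparent dip = arctan|0.34312| = 18.9° (true dip is 24.4°, so apparent ≤ true as expected).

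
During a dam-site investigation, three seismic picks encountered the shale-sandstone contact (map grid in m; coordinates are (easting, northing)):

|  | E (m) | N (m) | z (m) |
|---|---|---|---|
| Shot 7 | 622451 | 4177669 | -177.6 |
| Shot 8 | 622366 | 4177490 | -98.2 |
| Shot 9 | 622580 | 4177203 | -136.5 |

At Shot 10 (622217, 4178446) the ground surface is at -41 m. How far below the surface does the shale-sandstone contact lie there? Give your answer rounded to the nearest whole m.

Let the plane be z = a·E + b·N + c.
Shot 8−Shot 7: −85a − 179b = 79.4;  Shot 9−Shot 7: 129a − 466b = 41.1.
Solving gives a = −0.47277555, b = −0.21907306.
Then c = -177.6 − a·622451 − b·4177669 = 1209316.75.
At (622217, 4178446): z_contact = −294169.0 − 915385.0 + 1209316.75 = -237.2 m.
Depth below ground = -41 − (-237.2) = 196 m.

196 m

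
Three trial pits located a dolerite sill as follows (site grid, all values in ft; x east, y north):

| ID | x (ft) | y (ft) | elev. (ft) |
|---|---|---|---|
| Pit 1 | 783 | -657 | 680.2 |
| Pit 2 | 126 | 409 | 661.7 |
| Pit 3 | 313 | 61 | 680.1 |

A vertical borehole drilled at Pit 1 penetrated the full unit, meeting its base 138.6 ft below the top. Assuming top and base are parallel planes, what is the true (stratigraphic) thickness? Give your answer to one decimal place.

Two edge vectors: Pit 1→Pit 2 = (-657, 1066, -18.5), Pit 1→Pit 3 = (-470, 718, -0.1).
Normal n = (Pit 1→Pit 2) × (Pit 1→Pit 3) = (13176.4, 8629.3, 29294).
So ∂z/∂x = −n_x/n_z = −0.44980 and ∂z/∂y = −n_y/n_z = −0.29458.
|∇z| = √(a²+b²) = 0.53767, so dip δ = arctan(0.53767) = 28.27°.
True thickness = vertical thickness × cos δ = 138.6 × cos 28.27° = 122.1 ft.

122.1 ft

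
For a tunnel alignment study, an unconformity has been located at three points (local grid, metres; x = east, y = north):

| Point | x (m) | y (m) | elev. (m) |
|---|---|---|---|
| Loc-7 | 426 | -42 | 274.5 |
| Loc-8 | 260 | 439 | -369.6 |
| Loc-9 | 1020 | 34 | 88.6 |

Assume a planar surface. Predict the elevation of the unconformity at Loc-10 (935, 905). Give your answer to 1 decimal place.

-1107.0 m

Let the plane be z = a·x + b·y + c.
Loc-8−Loc-7: −166a + 481b = −644.1;  Loc-9−Loc-7: 594a + 76b = −185.9.
Solving gives a = −0.135643, b = −1.385897.
Then c = 274.5 − a·426 − b·-42 = 274.08.
At (935, 905): z = −126.8 − 1254.2 + 274.08 = -1107.0 m.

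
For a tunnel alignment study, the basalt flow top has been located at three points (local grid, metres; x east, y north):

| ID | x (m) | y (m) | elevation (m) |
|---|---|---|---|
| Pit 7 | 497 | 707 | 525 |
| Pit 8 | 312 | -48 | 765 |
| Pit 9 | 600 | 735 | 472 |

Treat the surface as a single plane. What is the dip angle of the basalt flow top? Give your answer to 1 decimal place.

26.7°

Let the plane be z = a·x + b·y + c.
Pit 8−Pit 7: −185a − 755b = 240;  Pit 9−Pit 7: 103a + 28b = −53.
Solving gives a = −0.45870, b = −0.20548.
Gradient magnitude |∇z| = √(a² + b²) = √(0.21041 + 0.04222) = 0.50263.
True dip = arctan(0.50263) = 26.7°, dipping toward ENE (azimuth ≈ 066°).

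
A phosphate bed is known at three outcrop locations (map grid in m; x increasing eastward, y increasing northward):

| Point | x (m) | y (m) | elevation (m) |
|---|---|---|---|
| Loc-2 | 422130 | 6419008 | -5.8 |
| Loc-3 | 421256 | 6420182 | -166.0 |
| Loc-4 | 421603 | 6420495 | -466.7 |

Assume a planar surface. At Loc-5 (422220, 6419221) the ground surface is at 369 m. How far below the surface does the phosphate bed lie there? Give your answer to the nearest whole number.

Let the plane be z = a·x + b·y + c.
Loc-3−Loc-2: −874a + 1174b = −160.2;  Loc-4−Loc-2: −527a + 1487b = −460.9.
Solving gives a = −0.44479572, b = −0.46759068.
Then c = -5.8 − a·422130 − b·6419008 = 3189224.16.
At (422220, 6419221): z_contact = −187801.7 − 3001567.9 + 3189224.16 = -145.4 m.
Depth below ground = 369 − (-145.4) = 514 m.

514 m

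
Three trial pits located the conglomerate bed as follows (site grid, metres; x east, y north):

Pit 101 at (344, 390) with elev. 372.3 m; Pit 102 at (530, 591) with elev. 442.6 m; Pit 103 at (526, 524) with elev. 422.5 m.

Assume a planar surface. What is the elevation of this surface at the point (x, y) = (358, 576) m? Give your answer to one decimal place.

428.3 m

Two edge vectors: Pit 101→Pit 102 = (186, 201, 70.3), Pit 101→Pit 103 = (182, 134, 50.2).
Normal n = (Pit 101→Pit 102) × (Pit 101→Pit 103) = (670, 3457.4, -11658).
So ∂z/∂x = −n_x/n_z = 0.05747 and ∂z/∂y = −n_y/n_z = 0.29657.
Intercept c from Pit 101: 372.3 − 19.77 − 115.66 = 236.87.
At (358, 576): z = 20.6 + 170.8 + 236.87 = 428.3 m.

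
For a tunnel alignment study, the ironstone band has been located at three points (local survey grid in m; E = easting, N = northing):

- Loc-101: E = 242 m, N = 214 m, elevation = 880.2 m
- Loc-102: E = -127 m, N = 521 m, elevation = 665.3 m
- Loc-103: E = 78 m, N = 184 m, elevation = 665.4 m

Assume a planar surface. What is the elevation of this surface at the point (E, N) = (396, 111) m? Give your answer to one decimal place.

987.9 m

Two edge vectors: Loc-101→Loc-102 = (-369, 307, -214.9), Loc-101→Loc-103 = (-164, -30, -214.8).
Normal n = (Loc-101→Loc-102) × (Loc-101→Loc-103) = (-72390.6, -44017.6, 61418).
So ∂z/∂E = −n_x/n_z = 1.17865 and ∂z/∂N = −n_y/n_z = 0.71669.
Intercept c from Loc-101: 880.2 − 285.23 − 153.37 = 441.59.
At (396, 111): z = 466.7 + 79.6 + 441.59 = 987.9 m.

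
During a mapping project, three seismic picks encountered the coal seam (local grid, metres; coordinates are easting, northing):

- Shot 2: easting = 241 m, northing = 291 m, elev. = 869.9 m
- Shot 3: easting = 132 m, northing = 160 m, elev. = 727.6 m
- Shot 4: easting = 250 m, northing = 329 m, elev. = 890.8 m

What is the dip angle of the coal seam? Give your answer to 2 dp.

43.88°

Let the plane be z = a·easting + b·northing + c.
Shot 3−Shot 2: −109a − 131b = −142.3;  Shot 4−Shot 2: 9a + 38b = 20.9.
Solving gives a = 0.90094, b = 0.33662.
Gradient magnitude |∇z| = √(a² + b²) = √(0.81170 + 0.11331) = 0.96178.
True dip = arctan(0.96178) = 43.88°, dipping toward WSW (azimuth ≈ 250°).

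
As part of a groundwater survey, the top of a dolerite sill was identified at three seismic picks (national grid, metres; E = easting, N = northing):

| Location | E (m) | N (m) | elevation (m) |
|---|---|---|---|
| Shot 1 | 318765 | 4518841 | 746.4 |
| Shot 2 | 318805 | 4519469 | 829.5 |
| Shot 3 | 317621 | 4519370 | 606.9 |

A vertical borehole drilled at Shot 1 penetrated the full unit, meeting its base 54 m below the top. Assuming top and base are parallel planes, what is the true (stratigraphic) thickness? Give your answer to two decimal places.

Let the plane be z = a·E + b·N + c.
Shot 2−Shot 1: 40a + 628b = 83.1;  Shot 3−Shot 1: −1144a + 529b = −139.5.
Solving gives a = 0.17789, b = 0.12099.
|∇z| = √(a²+b²) = 0.21514, so dip δ = arctan(0.21514) = 12.14°.
True thickness = vertical thickness × cos δ = 54 × cos 12.14° = 52.79 m.

52.79 m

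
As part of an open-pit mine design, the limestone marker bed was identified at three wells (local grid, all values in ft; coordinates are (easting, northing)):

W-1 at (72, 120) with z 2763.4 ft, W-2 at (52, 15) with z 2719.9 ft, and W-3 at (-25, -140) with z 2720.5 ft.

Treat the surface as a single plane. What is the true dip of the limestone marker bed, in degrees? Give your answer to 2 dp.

Two edge vectors: W-1→W-2 = (-20, -105, -43.5), W-1→W-3 = (-97, -260, -42.9).
Normal n = (W-1→W-2) × (W-1→W-3) = (-6805.5, 3361.5, -4985).
So ∂z/∂E = −n_x/n_z = −1.36520 and ∂z/∂N = −n_y/n_z = 0.67432.
Gradient magnitude |∇z| = √(a² + b²) = √(1.86376 + 0.45471) = 1.52265.
True dip = arctan(1.52265) = 56.71°, dipping toward ESE (azimuth ≈ 116°).

56.71°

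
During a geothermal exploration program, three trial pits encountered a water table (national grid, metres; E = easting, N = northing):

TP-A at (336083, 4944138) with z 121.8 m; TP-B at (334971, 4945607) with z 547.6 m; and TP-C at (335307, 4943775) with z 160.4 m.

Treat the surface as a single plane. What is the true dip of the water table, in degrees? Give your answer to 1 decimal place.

13.0°

Let the plane be z = a·E + b·N + c.
TP-B−TP-A: −1112a + 1469b = 425.8;  TP-C−TP-A: −776a − 363b = 38.6.
Solving gives a = −0.13687, b = 0.18625.
Gradient magnitude |∇z| = √(a² + b²) = √(0.01873 + 0.03469) = 0.23113.
True dip = arctan(0.23113) = 13.0°, dipping toward SE (azimuth ≈ 144°).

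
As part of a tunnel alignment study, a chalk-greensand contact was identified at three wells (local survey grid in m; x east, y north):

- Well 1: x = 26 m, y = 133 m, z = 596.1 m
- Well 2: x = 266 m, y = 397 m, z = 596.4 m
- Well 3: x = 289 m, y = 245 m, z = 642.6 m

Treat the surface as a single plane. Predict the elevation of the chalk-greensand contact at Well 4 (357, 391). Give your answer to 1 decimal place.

Let the plane be z = a·x + b·y + c.
Well 2−Well 1: 240a + 264b = 0.3;  Well 3−Well 1: 263a + 112b = 46.5.
Solving gives a = 0.28770, b = −0.26041.
Then c = 596.1 − a·26 − b·133 = 623.25.
At (357, 391): z = 102.7 − 101.8 + 623.25 = 624.1 m.

624.1 m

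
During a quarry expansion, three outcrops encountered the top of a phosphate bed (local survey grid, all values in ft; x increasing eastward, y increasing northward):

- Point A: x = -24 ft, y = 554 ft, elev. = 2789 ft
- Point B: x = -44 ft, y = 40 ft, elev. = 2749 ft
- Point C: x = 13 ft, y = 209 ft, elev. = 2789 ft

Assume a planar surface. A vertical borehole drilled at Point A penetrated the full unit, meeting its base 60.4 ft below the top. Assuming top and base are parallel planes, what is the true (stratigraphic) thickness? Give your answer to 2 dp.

Two edge vectors: Point A→Point B = (-20, -514, -40), Point A→Point C = (37, -345, 0).
Normal n = (Point A→Point B) × (Point A→Point C) = (-13800, -1480, 25918).
So ∂z/∂x = −n_x/n_z = 0.53245 and ∂z/∂y = −n_y/n_z = 0.05710.
|∇z| = √(a²+b²) = 0.53550, so dip δ = arctan(0.53550) = 28.17°.
True thickness = vertical thickness × cos δ = 60.4 × cos 28.17° = 53.25 ft.

53.25 ft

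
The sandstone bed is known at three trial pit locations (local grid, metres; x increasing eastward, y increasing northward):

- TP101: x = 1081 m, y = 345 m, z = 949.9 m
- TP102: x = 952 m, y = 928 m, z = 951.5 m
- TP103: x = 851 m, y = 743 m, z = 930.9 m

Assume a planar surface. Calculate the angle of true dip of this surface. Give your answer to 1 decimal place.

8.3°

Let the plane be z = a·x + b·y + c.
TP102−TP101: −129a + 583b = 1.6;  TP103−TP101: −230a + 398b = −19.
Solving gives a = 0.14156, b = 0.03407.
Gradient magnitude |∇z| = √(a² + b²) = √(0.02004 + 0.00116) = 0.14560.
True dip = arctan(0.14560) = 8.3°, dipping toward WSW (azimuth ≈ 256°).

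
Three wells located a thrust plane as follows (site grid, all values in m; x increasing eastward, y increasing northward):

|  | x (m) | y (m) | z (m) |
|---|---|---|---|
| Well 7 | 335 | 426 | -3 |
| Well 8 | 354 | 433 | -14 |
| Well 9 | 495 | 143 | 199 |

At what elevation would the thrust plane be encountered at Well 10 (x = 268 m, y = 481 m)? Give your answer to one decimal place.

Two edge vectors: Well 7→Well 8 = (19, 7, -11), Well 7→Well 9 = (160, -283, 202).
Normal n = (Well 7→Well 8) × (Well 7→Well 9) = (-1699, -5598, -6497).
So ∂z/∂x = −n_x/n_z = −0.26151 and ∂z/∂y = −n_y/n_z = −0.86163.
Intercept c from Well 7: -3 + 87.60 + 367.05 = 451.66.
At (268, 481): z = −70.1 − 414.4 + 451.66 = -32.9 m.

-32.9 m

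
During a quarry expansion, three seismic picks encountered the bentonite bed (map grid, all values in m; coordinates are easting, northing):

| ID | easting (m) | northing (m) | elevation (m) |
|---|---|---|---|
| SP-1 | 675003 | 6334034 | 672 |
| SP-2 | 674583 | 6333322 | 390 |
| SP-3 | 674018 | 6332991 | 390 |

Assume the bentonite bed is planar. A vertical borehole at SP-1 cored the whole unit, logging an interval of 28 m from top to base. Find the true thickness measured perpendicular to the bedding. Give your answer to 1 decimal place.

Let the plane be z = a·easting + b·northing + c.
SP-2−SP-1: −420a − 712b = −282;  SP-3−SP-1: −985a − 1043b = −282.
Solving gives a = −0.35456, b = 0.60522.
|∇z| = √(a²+b²) = 0.70143, so dip δ = arctan(0.70143) = 35.05°.
True thickness = vertical thickness × cos δ = 28 × cos 35.05° = 22.9 m.

22.9 m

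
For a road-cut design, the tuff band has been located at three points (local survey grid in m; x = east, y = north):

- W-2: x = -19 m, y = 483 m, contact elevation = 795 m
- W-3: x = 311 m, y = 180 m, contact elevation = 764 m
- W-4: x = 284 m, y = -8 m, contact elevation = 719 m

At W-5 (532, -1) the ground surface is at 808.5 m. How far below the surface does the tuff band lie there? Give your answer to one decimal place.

60.4 m

Let the plane be z = a·x + b·y + c.
W-3−W-2: 330a − 303b = −31;  W-4−W-2: 303a − 491b = −76.
Solving gives a = 0.11118, b = 0.22339.
Then c = 795 − a·-19 − b·483 = 689.21.
At (532, -1): z_contact = 59.15 − 0.22 + 689.21 = 748.14 m.
Depth below ground = 808.5 − 748.14 = 60.4 m.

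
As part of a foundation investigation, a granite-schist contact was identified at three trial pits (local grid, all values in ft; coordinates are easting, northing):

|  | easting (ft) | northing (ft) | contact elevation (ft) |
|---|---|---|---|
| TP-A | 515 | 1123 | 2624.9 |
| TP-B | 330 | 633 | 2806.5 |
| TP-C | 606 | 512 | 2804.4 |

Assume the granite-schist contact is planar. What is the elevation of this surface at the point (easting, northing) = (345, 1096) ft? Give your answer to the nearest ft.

Two edge vectors: TP-A→TP-B = (-185, -490, 181.6), TP-A→TP-C = (91, -611, 179.5).
Normal n = (TP-A→TP-B) × (TP-A→TP-C) = (23002.6, 49733.1, 157625).
So ∂z/∂easting = −n_x/n_z = −0.14593 and ∂z/∂northing = −n_y/n_z = −0.31552.
Intercept c from TP-A: 2624.9 + 75.16 + 354.32 = 3054.38.
At (345, 1096): z = −50.3 − 345.8 + 3054.38 = 2658.2 ft.

2658 ft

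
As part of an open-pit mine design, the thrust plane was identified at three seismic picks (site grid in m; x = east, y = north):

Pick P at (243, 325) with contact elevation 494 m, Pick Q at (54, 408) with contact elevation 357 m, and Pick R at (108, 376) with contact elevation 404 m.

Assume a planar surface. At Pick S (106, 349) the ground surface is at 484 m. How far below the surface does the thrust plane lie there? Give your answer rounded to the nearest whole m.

55 m

Two edge vectors: Pick P→Pick Q = (-189, 83, -137), Pick P→Pick R = (-135, 51, -90).
Normal n = (Pick P→Pick Q) × (Pick P→Pick R) = (-483, 1485, 1566).
So ∂z/∂x = −n_x/n_z = 0.30843 and ∂z/∂y = −n_y/n_z = −0.94828.
Intercept c from Pick P: 494 − 74.95 + 308.19 = 727.24.
At (106, 349): z_contact = 32.7 − 330.9 + 727.24 = 429.0 m.
Depth below ground = 484 − 429.0 = 55 m.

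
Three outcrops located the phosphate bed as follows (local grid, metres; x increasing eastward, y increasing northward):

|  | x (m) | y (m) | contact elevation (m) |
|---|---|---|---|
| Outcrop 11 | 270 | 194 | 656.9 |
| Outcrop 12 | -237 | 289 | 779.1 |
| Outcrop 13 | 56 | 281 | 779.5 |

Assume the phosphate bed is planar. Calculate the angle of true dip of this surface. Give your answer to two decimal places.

Two edge vectors: Outcrop 11→Outcrop 12 = (-507, 95, 122.2), Outcrop 11→Outcrop 13 = (-214, 87, 122.6).
Normal n = (Outcrop 11→Outcrop 12) × (Outcrop 11→Outcrop 13) = (1015.6, 36007.4, -23779).
So ∂z/∂x = −n_x/n_z = 0.04271 and ∂z/∂y = −n_y/n_z = 1.51425.
Gradient magnitude |∇z| = √(a² + b²) = √(0.00182 + 2.29296) = 1.51485.
True dip = arctan(1.51485) = 56.57°, dipping toward S (azimuth ≈ 182°).

56.57°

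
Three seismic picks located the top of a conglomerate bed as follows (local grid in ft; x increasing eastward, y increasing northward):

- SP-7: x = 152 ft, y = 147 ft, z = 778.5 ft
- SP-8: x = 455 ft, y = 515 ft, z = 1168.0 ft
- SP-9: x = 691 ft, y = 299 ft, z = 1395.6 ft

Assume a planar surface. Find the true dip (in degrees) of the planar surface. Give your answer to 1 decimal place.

48.1°

Let the plane be z = a·x + b·y + c.
SP-8−SP-7: 303a + 368b = 389.5;  SP-9−SP-7: 539a + 152b = 617.1.
Solving gives a = 1.10238, b = 0.15075.
Gradient magnitude |∇z| = √(a² + b²) = √(1.21525 + 0.02273) = 1.11265.
True dip = arctan(1.11265) = 48.1°, dipping toward W (azimuth ≈ 262°).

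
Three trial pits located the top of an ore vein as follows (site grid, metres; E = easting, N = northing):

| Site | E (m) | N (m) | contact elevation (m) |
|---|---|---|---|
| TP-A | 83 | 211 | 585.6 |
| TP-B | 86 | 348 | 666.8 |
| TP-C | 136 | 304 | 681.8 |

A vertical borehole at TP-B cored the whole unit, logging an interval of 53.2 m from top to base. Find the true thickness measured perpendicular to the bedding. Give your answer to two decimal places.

37.80 m

Let the plane be z = a·E + b·N + c.
TP-B−TP-A: 3a + 137b = 81.2;  TP-C−TP-A: 53a + 93b = 96.2.
Solving gives a = 0.80604, b = 0.57505.
|∇z| = √(a²+b²) = 0.99015, so dip δ = arctan(0.99015) = 44.72°.
True thickness = vertical thickness × cos δ = 53.2 × cos 44.72° = 37.80 m.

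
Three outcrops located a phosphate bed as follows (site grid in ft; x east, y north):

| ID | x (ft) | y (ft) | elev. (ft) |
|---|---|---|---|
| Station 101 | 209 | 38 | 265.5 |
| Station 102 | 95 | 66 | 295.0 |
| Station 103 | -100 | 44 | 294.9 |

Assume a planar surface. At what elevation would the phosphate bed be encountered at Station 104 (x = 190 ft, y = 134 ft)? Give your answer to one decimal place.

336.5 ft

Let the plane be z = a·x + b·y + c.
Station 102−Station 101: −114a + 28b = 29.5;  Station 103−Station 101: −309a + 6b = 29.4.
Solving gives a = −0.08110, b = 0.72338.
Then c = 265.5 − a·209 − b·38 = 254.96.
At (190, 134): z = −15.4 + 96.9 + 254.96 = 336.5 ft.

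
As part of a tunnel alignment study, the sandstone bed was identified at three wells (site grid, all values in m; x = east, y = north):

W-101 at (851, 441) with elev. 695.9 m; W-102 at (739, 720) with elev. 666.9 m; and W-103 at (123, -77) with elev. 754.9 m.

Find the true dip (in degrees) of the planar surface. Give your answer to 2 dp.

6.07°

Two edge vectors: W-101→W-102 = (-112, 279, -29), W-101→W-103 = (-728, -518, 59).
Normal n = (W-101→W-102) × (W-101→W-103) = (1439, 27720, 261128).
So ∂z/∂x = −n_x/n_z = −0.00551 and ∂z/∂y = −n_y/n_z = −0.10615.
Gradient magnitude |∇z| = √(a² + b²) = √(0.00003 + 0.01127) = 0.10630.
True dip = arctan(0.10630) = 6.07°, dipping toward N (azimuth ≈ 003°).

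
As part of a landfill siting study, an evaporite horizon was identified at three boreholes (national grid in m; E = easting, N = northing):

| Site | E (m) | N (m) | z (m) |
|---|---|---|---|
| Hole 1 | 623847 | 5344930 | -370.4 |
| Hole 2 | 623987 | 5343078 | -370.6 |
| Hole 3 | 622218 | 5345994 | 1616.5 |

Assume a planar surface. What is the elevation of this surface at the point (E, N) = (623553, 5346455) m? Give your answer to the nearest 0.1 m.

Let the plane be z = a·E + b·N + c.
Hole 2−Hole 1: 140a − 1852b = −0.2;  Hole 3−Hole 1: −1629a + 1064b = 1986.9.
Solving gives a = −1.282982118, b = −0.096877698.
Then c = -370.4 − a·623847 − b·5344930 = 1317818.66.
At (623553, 5346455): z = −800007.3 − 517952.3 + 1317818.66 = -140.9 m.

-140.9 m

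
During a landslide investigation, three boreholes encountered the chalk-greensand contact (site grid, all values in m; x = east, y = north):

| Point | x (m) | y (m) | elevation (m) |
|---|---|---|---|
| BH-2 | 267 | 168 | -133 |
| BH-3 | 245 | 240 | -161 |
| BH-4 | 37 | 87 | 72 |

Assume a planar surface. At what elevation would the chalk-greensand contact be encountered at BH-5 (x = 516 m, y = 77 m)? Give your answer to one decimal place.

Two edge vectors: BH-2→BH-3 = (-22, 72, -28), BH-2→BH-4 = (-230, -81, 205).
Normal n = (BH-2→BH-3) × (BH-2→BH-4) = (12492, 10950, 18342).
So ∂z/∂x = −n_x/n_z = −0.68106 and ∂z/∂y = −n_y/n_z = −0.59699.
Intercept c from BH-2: -133 + 181.84 + 100.29 = 149.14.
At (516, 77): z = −351.4 − 46.0 + 149.14 = -248.3 m.

-248.3 m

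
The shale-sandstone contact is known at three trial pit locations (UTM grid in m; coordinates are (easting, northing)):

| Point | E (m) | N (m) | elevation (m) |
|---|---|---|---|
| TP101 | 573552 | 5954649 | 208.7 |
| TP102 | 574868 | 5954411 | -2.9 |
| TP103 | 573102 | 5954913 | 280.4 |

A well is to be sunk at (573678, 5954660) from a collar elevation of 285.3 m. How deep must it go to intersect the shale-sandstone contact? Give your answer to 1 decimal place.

Two edge vectors: TP101→TP102 = (1316, -238, -211.6), TP101→TP103 = (-450, 264, 71.7).
Normal n = (TP101→TP102) × (TP101→TP103) = (38797.8, 862.8, 240324).
So ∂z/∂E = −n_x/n_z = −0.161439557 and ∂z/∂N = −n_y/n_z = −0.003590153.
Intercept c from TP101: 208.7 + 92593.98 + 21378.10 = 114180.78.
At (573678, 5954660): z_contact = −92614.32 − 21378.14 + 114180.78 = 188.32 m.
Depth below ground = 285.3 − 188.32 = 97.0 m.

97.0 m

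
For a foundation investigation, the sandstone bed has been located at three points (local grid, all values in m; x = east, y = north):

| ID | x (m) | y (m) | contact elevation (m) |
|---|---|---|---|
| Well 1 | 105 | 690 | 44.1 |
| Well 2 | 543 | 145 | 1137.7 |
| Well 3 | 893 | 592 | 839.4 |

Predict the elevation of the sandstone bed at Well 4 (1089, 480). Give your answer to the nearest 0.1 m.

1153.6 m

Two edge vectors: Well 1→Well 2 = (438, -545, 1093.6), Well 1→Well 3 = (788, -98, 795.3).
Normal n = (Well 1→Well 2) × (Well 1→Well 3) = (-326265.7, 513415.4, 386536).
So ∂z/∂x = −n_x/n_z = 0.844076 and ∂z/∂y = −n_y/n_z = −1.328247.
Intercept c from Well 1: 44.1 − 88.63 + 916.49 = 871.96.
At (1089, 480): z = 919.2 − 637.6 + 871.96 = 1153.6 m.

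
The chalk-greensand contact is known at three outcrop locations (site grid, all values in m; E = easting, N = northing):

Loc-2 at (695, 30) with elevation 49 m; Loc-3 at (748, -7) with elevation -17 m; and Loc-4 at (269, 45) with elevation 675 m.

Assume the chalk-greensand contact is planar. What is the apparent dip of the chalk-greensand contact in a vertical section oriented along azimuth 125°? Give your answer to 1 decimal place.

45.6°

Let the plane be z = a·E + b·N + c.
Loc-3−Loc-2: 53a − 37b = −66;  Loc-4−Loc-2: −426a + 15b = 626.
Solving gives a = −1.48139, b = −0.33821.
Unit vector along 125° is (sin 125°, cos 125°) = (0.8192, -0.5736).
Slope in that direction = a·(0.8192) + b·(-0.5736) = −1.01950.
Apparent dip = arctan|1.01950| = 45.6° (true dip is 56.7°, so apparent ≤ true as expected).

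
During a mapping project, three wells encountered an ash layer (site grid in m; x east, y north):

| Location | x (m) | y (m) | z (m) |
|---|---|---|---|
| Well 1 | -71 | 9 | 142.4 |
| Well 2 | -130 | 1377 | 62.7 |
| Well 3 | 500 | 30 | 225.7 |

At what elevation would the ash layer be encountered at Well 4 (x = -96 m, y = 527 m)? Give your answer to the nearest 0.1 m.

Two edge vectors: Well 1→Well 2 = (-59, 1368, -79.7), Well 1→Well 3 = (571, 21, 83.3).
Normal n = (Well 1→Well 2) × (Well 1→Well 3) = (115628.1, -40594, -782367).
So ∂z/∂x = −n_x/n_z = 0.147793 and ∂z/∂y = −n_y/n_z = −0.051886.
Intercept c from Well 1: 142.4 + 10.49 + 0.47 = 153.36.
At (-96, 527): z = −14.2 − 27.3 + 153.36 = 111.8 m.

111.8 m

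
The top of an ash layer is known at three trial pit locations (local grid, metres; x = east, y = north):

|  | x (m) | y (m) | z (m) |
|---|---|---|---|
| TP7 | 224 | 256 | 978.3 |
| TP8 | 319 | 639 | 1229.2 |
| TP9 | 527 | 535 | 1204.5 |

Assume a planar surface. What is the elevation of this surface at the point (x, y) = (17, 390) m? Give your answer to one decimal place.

Two edge vectors: TP7→TP8 = (95, 383, 250.9), TP7→TP9 = (303, 279, 226.2).
Normal n = (TP7→TP8) × (TP7→TP9) = (16633.5, 54533.7, -89544).
So ∂z/∂x = −n_x/n_z = 0.18576 and ∂z/∂y = −n_y/n_z = 0.60902.
Intercept c from TP7: 978.3 − 41.61 − 155.91 = 780.78.
At (17, 390): z = 3.2 + 237.5 + 780.78 = 1021.5 m.

1021.5 m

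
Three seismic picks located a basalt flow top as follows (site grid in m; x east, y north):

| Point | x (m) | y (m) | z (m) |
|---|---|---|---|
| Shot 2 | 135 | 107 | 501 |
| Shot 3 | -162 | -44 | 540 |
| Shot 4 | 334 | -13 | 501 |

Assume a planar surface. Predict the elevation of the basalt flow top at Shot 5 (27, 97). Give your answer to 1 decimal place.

509.9 m

Two edge vectors: Shot 2→Shot 3 = (-297, -151, 39), Shot 2→Shot 4 = (199, -120, 0).
Normal n = (Shot 2→Shot 3) × (Shot 2→Shot 4) = (4680, 7761, 65689).
So ∂z/∂x = −n_x/n_z = −0.07124 and ∂z/∂y = −n_y/n_z = −0.11815.
Intercept c from Shot 2: 501 + 9.62 + 12.64 = 523.26.
At (27, 97): z = −1.9 − 11.5 + 523.26 = 509.9 m.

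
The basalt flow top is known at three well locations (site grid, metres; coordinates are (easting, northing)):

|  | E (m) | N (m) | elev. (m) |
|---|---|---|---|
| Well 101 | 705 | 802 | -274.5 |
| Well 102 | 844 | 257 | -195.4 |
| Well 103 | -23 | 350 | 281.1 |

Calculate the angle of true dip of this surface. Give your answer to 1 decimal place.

33.1°

Two edge vectors: Well 101→Well 102 = (139, -545, 79.1), Well 101→Well 103 = (-728, -452, 555.6).
Normal n = (Well 101→Well 102) × (Well 101→Well 103) = (-267048.8, -134813.2, -459588).
So ∂z/∂E = −n_x/n_z = −0.58106 and ∂z/∂N = −n_y/n_z = −0.29333.
Gradient magnitude |∇z| = √(a² + b²) = √(0.33763 + 0.08605) = 0.65091.
True dip = arctan(0.65091) = 33.1°, dipping toward ENE (azimuth ≈ 063°).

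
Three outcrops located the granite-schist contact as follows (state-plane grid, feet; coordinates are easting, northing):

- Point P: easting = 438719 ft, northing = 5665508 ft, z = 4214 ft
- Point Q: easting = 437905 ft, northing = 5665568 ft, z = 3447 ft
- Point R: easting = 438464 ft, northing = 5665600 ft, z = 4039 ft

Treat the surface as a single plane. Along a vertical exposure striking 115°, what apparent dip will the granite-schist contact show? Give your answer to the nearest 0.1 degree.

Two edge vectors: Point P→Point Q = (-814, 60, -767), Point P→Point R = (-255, 92, -175).
Normal n = (Point P→Point Q) × (Point P→Point R) = (60064, 53135, -59588).
So ∂z/∂easting = −n_x/n_z = 1.00799 and ∂z/∂northing = −n_y/n_z = 0.89171.
Unit vector along 115° is (sin 115°, cos 115°) = (0.9063, -0.4226).
Slope in that direction = a·(0.9063) + b·(-0.4226) = 0.53670.
Apparent dip = arctan|0.53670| = 28.2° (true dip is 53.4°, so apparent ≤ true as expected).

28.2°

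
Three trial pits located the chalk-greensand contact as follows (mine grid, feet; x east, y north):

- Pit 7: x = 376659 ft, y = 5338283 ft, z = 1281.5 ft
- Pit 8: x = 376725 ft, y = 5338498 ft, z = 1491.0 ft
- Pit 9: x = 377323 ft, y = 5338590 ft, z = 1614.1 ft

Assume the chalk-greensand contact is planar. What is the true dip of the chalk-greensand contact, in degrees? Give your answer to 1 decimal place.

43.8°

Two edge vectors: Pit 7→Pit 8 = (66, 215, 209.5), Pit 7→Pit 9 = (664, 307, 332.6).
Normal n = (Pit 7→Pit 8) × (Pit 7→Pit 9) = (7192.5, 117156.4, -122498).
So ∂z/∂x = −n_x/n_z = 0.05872 and ∂z/∂y = −n_y/n_z = 0.95639.
Gradient magnitude |∇z| = √(a² + b²) = √(0.00345 + 0.91469) = 0.95820.
True dip = arctan(0.95820) = 43.8°, dipping toward S (azimuth ≈ 184°).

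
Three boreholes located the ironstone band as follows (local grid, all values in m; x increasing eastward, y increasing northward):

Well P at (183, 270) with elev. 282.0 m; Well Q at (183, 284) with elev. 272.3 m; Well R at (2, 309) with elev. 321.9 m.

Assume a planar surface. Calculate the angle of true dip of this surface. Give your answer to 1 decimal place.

Two edge vectors: Well P→Well Q = (0, 14, -9.7), Well P→Well R = (-181, 39, 39.9).
Normal n = (Well P→Well Q) × (Well P→Well R) = (936.9, 1755.7, 2534).
So ∂z/∂x = −n_x/n_z = −0.36973 and ∂z/∂y = −n_y/n_z = −0.69286.
Gradient magnitude |∇z| = √(a² + b²) = √(0.13670 + 0.48005) = 0.78534.
True dip = arctan(0.78534) = 38.1°, dipping toward NNE (azimuth ≈ 028°).

38.1°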